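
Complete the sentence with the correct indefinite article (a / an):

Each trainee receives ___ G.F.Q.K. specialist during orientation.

The indefinite article is chosen by the initial *sound* of the following word, not its spelling.
The initialism *G.F.Q.K.* is read letter by letter; the first letter, G, is pronounced /dʒiː/, which begins with a consonant sound.
So the article is *a*: Each trainee receives a G.F.Q.K. specialist during orientation.

a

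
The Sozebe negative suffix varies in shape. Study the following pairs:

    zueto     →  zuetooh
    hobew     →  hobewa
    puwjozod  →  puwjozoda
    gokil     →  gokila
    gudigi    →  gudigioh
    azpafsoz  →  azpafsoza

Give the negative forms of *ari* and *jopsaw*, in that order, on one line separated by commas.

Looking at the final sound of each stem: -a when the stem ends in a consonant (*hobew*, *puwjozod*, *gokil*, *azpafsoz*); -oh when the stem ends in a vowel (*zueto*, *gudigi*).
*ari*: final sound = /i/, a vowel → -oh → *arioh*.
Since the final sound of *jopsaw* is /w/ (a consonant), it takes -a, giving *jopsawa*.

arioh, jopsawa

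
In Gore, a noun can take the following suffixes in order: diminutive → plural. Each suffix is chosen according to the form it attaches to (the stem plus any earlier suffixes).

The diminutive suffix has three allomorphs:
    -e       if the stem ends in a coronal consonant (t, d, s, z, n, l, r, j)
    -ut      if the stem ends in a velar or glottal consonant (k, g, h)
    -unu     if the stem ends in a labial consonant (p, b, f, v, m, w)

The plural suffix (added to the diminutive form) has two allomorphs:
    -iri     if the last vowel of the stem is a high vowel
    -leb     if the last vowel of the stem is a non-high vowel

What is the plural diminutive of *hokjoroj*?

hokjorojeleb

Since the final consonant of *hokjoroj* is /j/ (coronal), it takes -e, giving *hokjoroje*.
Since the last vowel of the diminutive form *hokjoroje* is /e/ (a non-high vowel), it takes -leb, giving *hokjorojeleb*.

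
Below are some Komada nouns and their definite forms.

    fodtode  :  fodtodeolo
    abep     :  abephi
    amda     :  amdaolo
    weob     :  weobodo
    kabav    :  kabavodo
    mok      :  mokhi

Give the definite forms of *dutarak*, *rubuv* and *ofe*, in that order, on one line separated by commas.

The alternation tracks the final sound of the stem — -hi when the stem ends in a voiceless consonant (*abep*, *mok*); -odo when the stem ends in a voiced consonant (*weob*, *kabav*); -olo when the stem ends in a vowel (*fodtode*, *amda*).
The final sound of *dutarak* is /k/, which is a voiceless consonant, so the suffix is -hi, giving *dutarakhi*.
*rubuv* — final sound /v/ (a voiced consonant) → -odo → *rubuvodo*.
*ofe* — final sound /e/ (a vowel) → -olo → *ofeolo*.

dutarakhi, rubuvodo, ofeolo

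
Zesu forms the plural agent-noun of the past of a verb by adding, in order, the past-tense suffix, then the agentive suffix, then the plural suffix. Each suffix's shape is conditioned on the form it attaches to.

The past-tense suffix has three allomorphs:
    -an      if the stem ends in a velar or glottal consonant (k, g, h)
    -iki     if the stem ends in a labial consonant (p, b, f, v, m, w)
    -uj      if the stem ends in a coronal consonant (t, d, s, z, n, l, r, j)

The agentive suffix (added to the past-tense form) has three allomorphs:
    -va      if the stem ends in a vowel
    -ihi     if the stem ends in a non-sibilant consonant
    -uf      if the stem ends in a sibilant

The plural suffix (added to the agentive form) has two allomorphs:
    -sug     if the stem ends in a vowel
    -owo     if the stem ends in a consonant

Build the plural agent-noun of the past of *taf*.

tafikivasug

*taf*: final consonant = /f/, labial → -iki → *tafiki*.
Since the final sound of the past-tense form *tafiki* is /i/ (a vowel), it takes -va, giving *tafikiva*.
The agentive form *tafikiva* — final sound /a/ (a vowel) → -sug → *tafikivasug*.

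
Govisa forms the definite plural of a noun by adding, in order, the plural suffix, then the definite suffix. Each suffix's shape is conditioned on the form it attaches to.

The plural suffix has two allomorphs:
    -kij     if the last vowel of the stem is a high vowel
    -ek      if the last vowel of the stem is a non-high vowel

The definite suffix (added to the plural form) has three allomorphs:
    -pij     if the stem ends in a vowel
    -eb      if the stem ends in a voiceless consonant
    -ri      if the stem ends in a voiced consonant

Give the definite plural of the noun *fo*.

Since the last vowel of *fo* is /o/ (a non-high vowel), it takes -ek, giving *foek*.
Since the final sound of the plural form *foek* is /k/ (a voiceless consonant), it takes -eb, giving *foekeb*.

foekeb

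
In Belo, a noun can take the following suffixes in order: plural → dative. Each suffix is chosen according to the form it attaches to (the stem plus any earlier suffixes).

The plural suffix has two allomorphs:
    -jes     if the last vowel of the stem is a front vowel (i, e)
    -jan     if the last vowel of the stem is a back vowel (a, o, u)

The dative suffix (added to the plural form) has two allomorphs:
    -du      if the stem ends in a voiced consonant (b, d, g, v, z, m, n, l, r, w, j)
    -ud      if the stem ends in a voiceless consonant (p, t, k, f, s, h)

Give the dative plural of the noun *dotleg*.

*dotleg*: last vowel = /e/, a front vowel → -jes → *dotlegjes*.
The plural form *dotlegjes*: final consonant = /s/, voiceless → -ud → *dotlegjesud*.

dotlegjesud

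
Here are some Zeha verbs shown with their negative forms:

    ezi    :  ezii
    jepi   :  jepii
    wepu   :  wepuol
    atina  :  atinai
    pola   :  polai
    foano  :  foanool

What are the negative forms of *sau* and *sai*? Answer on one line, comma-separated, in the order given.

sauol, saii

The alternation tracks the last vowel of the stem — -ol when the last vowel of the stem is a rounded vowel (*wepu*, *foano*); -i when the last vowel of the stem is an unrounded vowel (*ezi*, *jepi*, *atina*, *pola*).
*sau* — last vowel /u/ (a rounded vowel) → -ol → *sauol*.
Since the last vowel of *sai* is /i/ (an unrounded vowel), it takes -i, giving *saii*.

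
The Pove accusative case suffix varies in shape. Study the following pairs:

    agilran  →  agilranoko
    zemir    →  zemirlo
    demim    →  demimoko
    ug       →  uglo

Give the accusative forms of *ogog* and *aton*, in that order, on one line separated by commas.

Looking at the final consonant of each stem: -oko when the stem ends in a nasal (*agilran*, *demim*); -lo when the stem ends in a non-nasal consonant (*zemir*, *ug*).
*ogog*: final consonant = /g/, non-nasal → -lo → *ogoglo*.
*aton*: final consonant = /n/, a nasal → -oko → *atonoko*.

ogoglo, atonoko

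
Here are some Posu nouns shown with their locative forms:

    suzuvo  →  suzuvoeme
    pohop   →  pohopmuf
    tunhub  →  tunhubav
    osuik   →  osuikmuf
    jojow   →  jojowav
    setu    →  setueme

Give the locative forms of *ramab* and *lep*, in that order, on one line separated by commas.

ramabav, lepmuf

The suffix is conditioned by the final sound: -muf when the stem ends in a voiceless consonant (*pohop*, *osuik*); -av when the stem ends in a voiced consonant (*tunhub*, *jojow*); -eme when the stem ends in a vowel (*suzuvo*, *setu*).
The final sound of *ramab* is /b/, which is a voiced consonant, so the suffix is -av, giving *ramabav*.
Since the final sound of *lep* is /p/ (a voiceless consonant), it takes -muf, giving *lepmuf*.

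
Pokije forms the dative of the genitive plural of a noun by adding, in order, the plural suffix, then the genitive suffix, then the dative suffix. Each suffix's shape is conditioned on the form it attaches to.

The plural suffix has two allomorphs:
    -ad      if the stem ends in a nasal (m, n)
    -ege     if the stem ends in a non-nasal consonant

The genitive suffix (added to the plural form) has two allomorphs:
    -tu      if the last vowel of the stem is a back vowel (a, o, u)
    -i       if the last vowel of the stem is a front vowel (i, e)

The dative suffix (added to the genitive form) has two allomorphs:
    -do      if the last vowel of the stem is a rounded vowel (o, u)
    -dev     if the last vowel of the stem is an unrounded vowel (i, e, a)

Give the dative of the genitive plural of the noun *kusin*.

*kusin* — final consonant /n/ (a nasal) → -ad → *kusinad*.
The last vowel of the plural form *kusinad* is /a/, which is a back vowel, so the genitive suffix is -tu, giving *kusinadtu*.
The genitive form *kusinadtu*: last vowel = /u/, a rounded vowel → -do → *kusinadtudo*.

kusinadtudo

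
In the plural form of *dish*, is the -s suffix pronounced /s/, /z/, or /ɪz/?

/ɪz/

The stem *dish* ends in a sibilant (/s, z, ʃ, ʒ, tʃ, dʒ/).
The plural suffix surfaces as /ɪz/ after sibilants, /s/ after other voiceless consonants, and /z/ after other voiced sounds.
So the plural -s on *dish* is pronounced /ɪz/.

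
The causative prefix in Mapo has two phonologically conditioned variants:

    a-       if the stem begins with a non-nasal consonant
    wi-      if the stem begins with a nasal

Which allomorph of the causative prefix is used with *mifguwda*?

wi-

*mifguwda* — first consonant /m/ (a nasal) → wi-.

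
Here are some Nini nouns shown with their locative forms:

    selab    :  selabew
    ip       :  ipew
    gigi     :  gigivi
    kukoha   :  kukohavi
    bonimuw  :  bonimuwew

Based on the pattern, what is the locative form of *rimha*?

rimhavi

The suffix is conditioned by the final sound: -ew when the stem ends in a consonant (*selab*, *ip*, *bonimuw*); -vi when the stem ends in a vowel (*gigi*, *kukoha*).
*rimha* — final sound /a/ (a vowel) → -vi → *rimhavi*.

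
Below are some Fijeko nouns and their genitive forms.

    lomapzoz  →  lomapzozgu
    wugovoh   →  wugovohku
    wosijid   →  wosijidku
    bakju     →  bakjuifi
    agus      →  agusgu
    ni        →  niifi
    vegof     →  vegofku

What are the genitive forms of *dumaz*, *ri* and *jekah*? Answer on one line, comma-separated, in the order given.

The alternation tracks the final sound of the stem — -gu when the stem ends in a sibilant (*lomapzoz*, *agus*); -ku when the stem ends in a non-sibilant consonant (*wugovoh*, *wosijid*, *vegof*); -ifi when the stem ends in a vowel (*bakju*, *ni*).
*dumaz*: final sound = /z/, a sibilant → -gu → *dumazgu*.
*ri* — final sound /i/ (a vowel) → -ifi → *riifi*.
*jekah* — final sound /h/ (a non-sibilant consonant) → -ku → *jekahku*.

dumazgu, riifi, jekahku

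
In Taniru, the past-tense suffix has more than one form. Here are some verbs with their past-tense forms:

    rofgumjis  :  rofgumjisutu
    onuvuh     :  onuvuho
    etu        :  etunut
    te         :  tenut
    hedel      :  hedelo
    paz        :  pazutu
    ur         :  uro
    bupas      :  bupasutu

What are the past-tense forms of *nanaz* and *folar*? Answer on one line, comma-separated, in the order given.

The suffix is conditioned by the final sound: -utu when the stem ends in a sibilant (*rofgumjis*, *paz*, *bupas*); -o when the stem ends in a non-sibilant consonant (*onuvuh*, *hedel*, *ur*); -nut when the stem ends in a vowel (*etu*, *te*).
*nanaz*: final sound = /z/, a sibilant → -utu → *nanazutu*.
*folar*: final sound = /r/, a non-sibilant consonant → -o → *folaro*.

nanazutu, folaro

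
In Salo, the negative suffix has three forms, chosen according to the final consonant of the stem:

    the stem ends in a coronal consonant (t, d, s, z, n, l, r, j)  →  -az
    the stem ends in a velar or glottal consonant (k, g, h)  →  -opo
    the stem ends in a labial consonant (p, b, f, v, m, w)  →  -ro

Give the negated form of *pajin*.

*pajin*: final consonant = /n/, coronal → -az → *pajinaz*.

pajinaz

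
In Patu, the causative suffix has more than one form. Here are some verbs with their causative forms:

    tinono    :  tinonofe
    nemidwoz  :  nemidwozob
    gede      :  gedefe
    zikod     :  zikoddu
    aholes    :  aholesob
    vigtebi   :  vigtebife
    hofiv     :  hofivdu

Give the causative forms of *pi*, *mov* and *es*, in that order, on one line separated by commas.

pife, movdu, esob

Looking at the final sound of each stem: -ob when the stem ends in a sibilant (*nemidwoz*, *aholes*); -du when the stem ends in a non-sibilant consonant (*zikod*, *hofiv*); -fe when the stem ends in a vowel (*tinono*, *gede*, *vigtebi*).
*pi* — final sound /i/ (a vowel) → -fe → *pife*.
*mov*: final sound = /v/, a non-sibilant consonant → -du → *movdu*.
Since the final sound of *es* is /s/ (a sibilant), it takes -ob, giving *esob*.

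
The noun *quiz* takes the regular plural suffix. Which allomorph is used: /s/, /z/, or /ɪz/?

The stem *quiz* ends in a sibilant (/s, z, ʃ, ʒ, tʃ, dʒ/).
The plural suffix surfaces as /ɪz/ after sibilants, /s/ after other voiceless consonants, and /z/ after other voiced sounds.
So the plural -s on *quiz* is pronounced /ɪz/.

/ɪz/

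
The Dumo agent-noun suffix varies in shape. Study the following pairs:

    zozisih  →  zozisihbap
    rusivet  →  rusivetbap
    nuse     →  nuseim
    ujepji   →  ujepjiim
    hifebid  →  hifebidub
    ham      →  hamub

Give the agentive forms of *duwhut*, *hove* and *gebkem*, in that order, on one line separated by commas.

The suffix is conditioned by the final sound: -bap when the stem ends in a voiceless consonant (*zozisih*, *rusivet*); -ub when the stem ends in a voiced consonant (*hifebid*, *ham*); -im when the stem ends in a vowel (*nuse*, *ujepji*).
The final sound of *duwhut* is /t/, which is a voiceless consonant, so the suffix is -bap, giving *duwhutbap*.
*hove*: final sound = /e/, a vowel → -im → *hoveim*.
*gebkem*: final sound = /m/, a voiced consonant → -ub → *gebkemub*.

duwhutbap, hoveim, gebkemub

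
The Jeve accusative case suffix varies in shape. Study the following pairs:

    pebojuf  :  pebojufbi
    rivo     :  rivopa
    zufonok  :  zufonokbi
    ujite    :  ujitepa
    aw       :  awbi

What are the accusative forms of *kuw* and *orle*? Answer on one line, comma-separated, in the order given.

kuwbi, orlepa

Looking at the final sound of each stem: -bi when the stem ends in a consonant (*pebojuf*, *zufonok*, *aw*); -pa when the stem ends in a vowel (*rivo*, *ujite*).
*kuw* — final sound /w/ (a consonant) → -bi → *kuwbi*.
Since the final sound of *orle* is /e/ (a vowel), it takes -pa, giving *orlepa*.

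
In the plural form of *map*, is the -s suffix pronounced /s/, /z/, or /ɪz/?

/s/

The stem *map* ends in a voiceless non-sibilant consonant.
The plural suffix surfaces as /ɪz/ after sibilants, /s/ after other voiceless consonants, and /z/ after other voiced sounds.
So the plural -s on *map* is pronounced /s/.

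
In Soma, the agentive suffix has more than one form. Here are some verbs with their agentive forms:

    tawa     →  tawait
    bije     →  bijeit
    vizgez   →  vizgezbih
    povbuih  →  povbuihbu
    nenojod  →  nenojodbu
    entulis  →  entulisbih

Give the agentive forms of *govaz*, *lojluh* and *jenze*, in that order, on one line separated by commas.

Looking at the final sound of each stem: -bih when the stem ends in a sibilant (*vizgez*, *entulis*); -bu when the stem ends in a non-sibilant consonant (*povbuih*, *nenojod*); -it when the stem ends in a vowel (*tawa*, *bije*).
The final sound of *govaz* is /z/, which is a sibilant, so the suffix is -bih, giving *govazbih*.
Since the final sound of *lojluh* is /h/ (a non-sibilant consonant), it takes -bu, giving *lojluhbu*.
*jenze*: final sound = /e/, a vowel → -it → *jenzeit*.

govazbih, lojluhbu, jenzeit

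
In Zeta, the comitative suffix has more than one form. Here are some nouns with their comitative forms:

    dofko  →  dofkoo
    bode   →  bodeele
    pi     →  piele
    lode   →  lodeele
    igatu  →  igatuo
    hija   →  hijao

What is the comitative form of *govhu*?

govhuo

The alternation tracks the last vowel of the stem — -ele when the last vowel of the stem is a front vowel (*bode*, *pi*, *lode*); -o when the last vowel of the stem is a back vowel (*dofko*, *igatu*, *hija*).
Since the last vowel of *govhu* is /u/ (a back vowel), it takes -o, giving *govhuo*.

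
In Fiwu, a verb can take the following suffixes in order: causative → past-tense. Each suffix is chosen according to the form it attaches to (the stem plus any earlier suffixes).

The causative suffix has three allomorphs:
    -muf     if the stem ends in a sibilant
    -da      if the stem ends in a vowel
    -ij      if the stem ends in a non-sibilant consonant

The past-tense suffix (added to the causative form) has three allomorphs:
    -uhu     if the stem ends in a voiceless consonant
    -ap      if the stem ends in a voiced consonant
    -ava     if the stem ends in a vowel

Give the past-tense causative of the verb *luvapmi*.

luvapmidaava

Since the final sound of *luvapmi* is /i/ (a vowel), it takes -da, giving *luvapmida*.
The causative form *luvapmida*: final sound = /a/, a vowel → -ava → *luvapmidaava*.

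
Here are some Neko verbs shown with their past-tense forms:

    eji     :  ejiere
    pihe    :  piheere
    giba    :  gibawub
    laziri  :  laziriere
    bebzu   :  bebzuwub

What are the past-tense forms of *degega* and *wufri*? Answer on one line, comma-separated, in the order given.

degegawub, wufriere

The pattern is front/back vowel harmony: -ere when the last vowel of the stem is a front vowel (*eji*, *pihe*, *laziri*); -wub when the last vowel of the stem is a back vowel (*giba*, *bebzu*).
*degega*: last vowel = /a/, a back vowel → -wub → *degegawub*.
*wufri*: last vowel = /i/, a front vowel → -ere → *wufriere*.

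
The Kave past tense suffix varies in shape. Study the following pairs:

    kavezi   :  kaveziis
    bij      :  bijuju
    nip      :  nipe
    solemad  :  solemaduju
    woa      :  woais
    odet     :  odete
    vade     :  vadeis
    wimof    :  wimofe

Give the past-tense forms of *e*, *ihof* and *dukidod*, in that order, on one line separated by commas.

The alternation tracks the final sound of the stem — -e when the stem ends in a voiceless consonant (*nip*, *odet*, *wimof*); -uju when the stem ends in a voiced consonant (*bij*, *solemad*); -is when the stem ends in a vowel (*kavezi*, *woa*, *vade*).
*e* — final sound /e/ (a vowel) → -is → *eis*.
*ihof* — final sound /f/ (a voiceless consonant) → -e → *ihofe*.
The final sound of *dukidod* is /d/, which is a voiced consonant, so the suffix is -uju, giving *dukidoduju*.

eis, ihofe, dukidoduju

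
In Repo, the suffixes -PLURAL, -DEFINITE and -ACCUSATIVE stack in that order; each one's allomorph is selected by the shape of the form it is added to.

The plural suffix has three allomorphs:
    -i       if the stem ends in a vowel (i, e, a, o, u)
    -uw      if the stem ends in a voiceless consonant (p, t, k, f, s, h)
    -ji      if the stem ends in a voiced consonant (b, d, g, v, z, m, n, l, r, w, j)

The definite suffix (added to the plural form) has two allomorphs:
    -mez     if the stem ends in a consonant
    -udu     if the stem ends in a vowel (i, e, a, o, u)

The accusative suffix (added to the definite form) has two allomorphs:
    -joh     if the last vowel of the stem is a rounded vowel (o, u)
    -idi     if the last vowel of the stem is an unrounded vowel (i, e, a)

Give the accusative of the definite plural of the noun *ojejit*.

*ojejit*: final sound = /t/, a voiceless consonant → -uw → *ojejituw*.
The final sound of the plural form *ojejituw* is /w/, which is a consonant, so the definite suffix is -mez, giving *ojejituwmez*.
The definite form *ojejituwmez*: last vowel = /e/, an unrounded vowel → -idi → *ojejituwmezidi*.

ojejituwmezidi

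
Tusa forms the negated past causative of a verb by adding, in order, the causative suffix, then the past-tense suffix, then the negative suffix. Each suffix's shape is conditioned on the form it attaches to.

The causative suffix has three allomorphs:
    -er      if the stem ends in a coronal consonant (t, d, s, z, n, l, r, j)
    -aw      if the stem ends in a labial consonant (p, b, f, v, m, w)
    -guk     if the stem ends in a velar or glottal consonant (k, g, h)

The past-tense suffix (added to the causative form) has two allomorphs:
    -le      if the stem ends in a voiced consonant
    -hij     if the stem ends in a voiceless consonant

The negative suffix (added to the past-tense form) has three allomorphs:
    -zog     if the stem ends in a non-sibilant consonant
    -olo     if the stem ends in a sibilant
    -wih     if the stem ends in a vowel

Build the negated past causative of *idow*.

*idow*: final consonant = /w/, labial → -aw → *idowaw*.
The final consonant of the causative form *idowaw* is /w/, which is voiced, so the past-tense suffix is -le, giving *idowawle*.
The final sound of the past-tense form *idowawle* is /e/, which is a vowel, so the negative suffix is -wih, giving *idowawlewih*.

idowawlewih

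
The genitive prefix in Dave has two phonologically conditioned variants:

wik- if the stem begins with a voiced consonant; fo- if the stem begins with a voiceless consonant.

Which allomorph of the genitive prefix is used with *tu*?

fo-

Since the first consonant of *tu* is /t/ (voiceless), it takes fo-.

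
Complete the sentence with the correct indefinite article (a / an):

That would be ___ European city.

The indefinite article is chosen by the initial *sound* of the following word, not its spelling.
*European* begins with the sound /jʊ/ (eu pronounced /jʊ/) — a consonant sound.
So the article is *a*: That would be a European city.

a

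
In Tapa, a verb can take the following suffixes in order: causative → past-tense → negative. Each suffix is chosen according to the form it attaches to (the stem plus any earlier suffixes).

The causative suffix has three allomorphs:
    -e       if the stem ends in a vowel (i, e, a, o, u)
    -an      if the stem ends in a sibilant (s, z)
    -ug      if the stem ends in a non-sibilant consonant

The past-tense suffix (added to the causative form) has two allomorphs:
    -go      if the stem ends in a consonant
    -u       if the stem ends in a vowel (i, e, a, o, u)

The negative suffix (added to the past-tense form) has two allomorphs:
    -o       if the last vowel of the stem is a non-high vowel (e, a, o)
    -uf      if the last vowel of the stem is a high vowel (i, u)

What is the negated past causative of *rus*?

rusangoo

The final sound of *rus* is /s/, which is a sibilant, so the causative suffix is -an, giving *rusan*.
The causative form *rusan*: final sound = /n/, a consonant → -go → *rusango*.
The past-tense form *rusango* — last vowel /o/ (a non-high vowel) → -o → *rusangoo*.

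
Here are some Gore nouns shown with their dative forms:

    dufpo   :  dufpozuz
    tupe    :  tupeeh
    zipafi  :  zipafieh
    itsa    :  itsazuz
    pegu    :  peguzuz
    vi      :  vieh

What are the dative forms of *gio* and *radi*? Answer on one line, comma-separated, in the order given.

The pattern is front/back vowel harmony: -eh when the last vowel of the stem is a front vowel (*tupe*, *zipafi*, *vi*); -zuz when the last vowel of the stem is a back vowel (*dufpo*, *itsa*, *pegu*).
The last vowel of *gio* is /o/, which is a back vowel, so the suffix is -zuz, giving *giozuz*.
Since the last vowel of *radi* is /i/ (a front vowel), it takes -eh, giving *radieh*.

giozuz, radieh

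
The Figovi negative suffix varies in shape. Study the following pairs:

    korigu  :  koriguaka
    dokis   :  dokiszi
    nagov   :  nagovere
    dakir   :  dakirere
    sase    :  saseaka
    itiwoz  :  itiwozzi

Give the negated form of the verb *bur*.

burere

The pattern is sibilance of the final sound: -zi when the stem ends in a sibilant (*dokis*, *itiwoz*); -ere when the stem ends in a non-sibilant consonant (*nagov*, *dakir*); -aka when the stem ends in a vowel (*korigu*, *sase*).
Since the final sound of *bur* is /r/ (a non-sibilant consonant), it takes -ere, giving *burere*.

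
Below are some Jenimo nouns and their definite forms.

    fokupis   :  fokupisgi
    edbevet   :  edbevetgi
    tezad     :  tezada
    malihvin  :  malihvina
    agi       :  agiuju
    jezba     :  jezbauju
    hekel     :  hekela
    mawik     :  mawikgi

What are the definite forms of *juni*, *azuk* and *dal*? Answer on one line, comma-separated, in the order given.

juniuju, azukgi, dala

Looking at the final sound of each stem: -gi when the stem ends in a voiceless consonant (*fokupis*, *edbevet*, *mawik*); -a when the stem ends in a voiced consonant (*tezad*, *malihvin*, *hekel*); -uju when the stem ends in a vowel (*agi*, *jezba*).
Since the final sound of *juni* is /i/ (a vowel), it takes -uju, giving *juniuju*.
Since the final sound of *azuk* is /k/ (a voiceless consonant), it takes -gi, giving *azukgi*.
*dal*: final sound = /l/, a voiced consonant → -a → *dala*.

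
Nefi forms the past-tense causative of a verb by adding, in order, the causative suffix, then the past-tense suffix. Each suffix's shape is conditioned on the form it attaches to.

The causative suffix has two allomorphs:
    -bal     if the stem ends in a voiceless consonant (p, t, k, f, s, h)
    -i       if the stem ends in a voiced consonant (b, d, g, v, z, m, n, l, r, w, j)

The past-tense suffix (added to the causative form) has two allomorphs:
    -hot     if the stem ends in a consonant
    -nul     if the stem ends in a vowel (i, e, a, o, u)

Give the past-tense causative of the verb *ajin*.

The final consonant of *ajin* is /n/, which is voiced, so the causative suffix is -i, giving *ajini*.
The causative form *ajini*: final sound = /i/, a vowel → -nul → *ajininul*.

ajininul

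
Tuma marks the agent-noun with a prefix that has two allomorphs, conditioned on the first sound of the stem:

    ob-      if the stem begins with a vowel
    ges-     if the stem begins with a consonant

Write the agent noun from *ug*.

*ug* — first sound /u/ (a vowel) → ob- → *obug*.

obug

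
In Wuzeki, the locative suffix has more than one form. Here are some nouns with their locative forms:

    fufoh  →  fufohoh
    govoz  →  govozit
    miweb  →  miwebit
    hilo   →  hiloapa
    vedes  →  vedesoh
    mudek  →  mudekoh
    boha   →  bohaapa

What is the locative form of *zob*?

zobit

The alternation tracks the final sound of the stem — -oh when the stem ends in a voiceless consonant (*fufoh*, *vedes*, *mudek*); -it when the stem ends in a voiced consonant (*govoz*, *miweb*); -apa when the stem ends in a vowel (*hilo*, *boha*).
*zob*: final sound = /b/, a voiced consonant → -it → *zobit*.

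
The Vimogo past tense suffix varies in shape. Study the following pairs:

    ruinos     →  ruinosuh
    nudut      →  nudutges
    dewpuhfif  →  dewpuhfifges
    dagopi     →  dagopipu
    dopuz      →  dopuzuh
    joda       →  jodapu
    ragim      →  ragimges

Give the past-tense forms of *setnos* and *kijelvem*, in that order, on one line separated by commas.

setnosuh, kijelvemges

The suffix is conditioned by the final sound: -uh when the stem ends in a sibilant (*ruinos*, *dopuz*); -ges when the stem ends in a non-sibilant consonant (*nudut*, *dewpuhfif*, *ragim*); -pu when the stem ends in a vowel (*dagopi*, *joda*).
*setnos* — final sound /s/ (a sibilant) → -uh → *setnosuh*.
*kijelvem*: final sound = /m/, a non-sibilant consonant → -ges → *kijelvemges*.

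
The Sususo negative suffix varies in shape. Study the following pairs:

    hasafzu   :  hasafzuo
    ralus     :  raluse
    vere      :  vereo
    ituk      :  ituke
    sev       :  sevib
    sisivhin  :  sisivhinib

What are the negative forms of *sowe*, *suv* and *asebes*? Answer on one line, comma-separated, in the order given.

The pattern is voicing of the final sound: -e when the stem ends in a voiceless consonant (*ralus*, *ituk*); -ib when the stem ends in a voiced consonant (*sev*, *sisivhin*); -o when the stem ends in a vowel (*hasafzu*, *vere*).
*sowe* — final sound /e/ (a vowel) → -o → *soweo*.
*suv*: final sound = /v/, a voiced consonant → -ib → *suvib*.
*asebes*: final sound = /s/, a voiceless consonant → -e → *asebese*.

soweo, suvib, asebese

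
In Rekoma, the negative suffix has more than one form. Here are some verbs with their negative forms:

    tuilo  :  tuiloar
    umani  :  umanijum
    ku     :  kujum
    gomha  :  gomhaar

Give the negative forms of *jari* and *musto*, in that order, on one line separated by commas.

The alternation tracks the last vowel of the stem — -jum when the last vowel of the stem is a high vowel (*umani*, *ku*); -ar when the last vowel of the stem is a non-high vowel (*tuilo*, *gomha*).
*jari* — last vowel /i/ (a high vowel) → -jum → *jarijum*.
*musto* — last vowel /o/ (a non-high vowel) → -ar → *mustoar*.

jarijum, mustoar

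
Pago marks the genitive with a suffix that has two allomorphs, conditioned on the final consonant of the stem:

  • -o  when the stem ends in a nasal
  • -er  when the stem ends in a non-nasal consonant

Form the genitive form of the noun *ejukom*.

ejukomo

*ejukom* — final consonant /m/ (a nasal) → -o → *ejukomo*.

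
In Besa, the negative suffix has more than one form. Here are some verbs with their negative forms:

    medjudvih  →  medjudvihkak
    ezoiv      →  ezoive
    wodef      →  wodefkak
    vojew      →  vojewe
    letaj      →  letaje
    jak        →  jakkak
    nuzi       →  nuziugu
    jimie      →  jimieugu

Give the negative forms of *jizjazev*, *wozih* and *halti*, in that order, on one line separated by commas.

jizjazeve, wozihkak, haltiugu

The suffix is conditioned by the final sound: -kak when the stem ends in a voiceless consonant (*medjudvih*, *wodef*, *jak*); -e when the stem ends in a voiced consonant (*ezoiv*, *vojew*, *letaj*); -ugu when the stem ends in a vowel (*nuzi*, *jimie*).
*jizjazev* — final sound /v/ (a voiced consonant) → -e → *jizjazeve*.
*wozih*: final sound = /h/, a voiceless consonant → -kak → *wozihkak*.
*halti* — final sound /i/ (a vowel) → -ugu → *haltiugu*.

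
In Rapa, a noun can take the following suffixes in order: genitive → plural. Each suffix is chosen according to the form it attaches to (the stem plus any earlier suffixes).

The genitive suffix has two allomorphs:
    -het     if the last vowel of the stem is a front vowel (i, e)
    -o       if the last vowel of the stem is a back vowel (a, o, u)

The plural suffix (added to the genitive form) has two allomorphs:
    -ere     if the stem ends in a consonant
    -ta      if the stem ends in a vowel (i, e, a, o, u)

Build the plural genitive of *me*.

The last vowel of *me* is /e/, which is a front vowel, so the genitive suffix is -het, giving *mehet*.
Since the final sound of the genitive form *mehet* is /t/ (a consonant), it takes -ere, giving *mehetere*.

mehetere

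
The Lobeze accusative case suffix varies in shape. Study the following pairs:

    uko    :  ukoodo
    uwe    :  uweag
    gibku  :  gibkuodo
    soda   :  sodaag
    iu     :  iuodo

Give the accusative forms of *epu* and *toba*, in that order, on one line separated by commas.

epuodo, tobaag

Looking at the last vowel of each stem: -odo when the last vowel of the stem is a rounded vowel (*uko*, *gibku*, *iu*); -ag when the last vowel of the stem is an unrounded vowel (*uwe*, *soda*).
The last vowel of *epu* is /u/, which is a rounded vowel, so the suffix is -odo, giving *epuodo*.
Since the last vowel of *toba* is /a/ (an unrounded vowel), it takes -ag, giving *tobaag*.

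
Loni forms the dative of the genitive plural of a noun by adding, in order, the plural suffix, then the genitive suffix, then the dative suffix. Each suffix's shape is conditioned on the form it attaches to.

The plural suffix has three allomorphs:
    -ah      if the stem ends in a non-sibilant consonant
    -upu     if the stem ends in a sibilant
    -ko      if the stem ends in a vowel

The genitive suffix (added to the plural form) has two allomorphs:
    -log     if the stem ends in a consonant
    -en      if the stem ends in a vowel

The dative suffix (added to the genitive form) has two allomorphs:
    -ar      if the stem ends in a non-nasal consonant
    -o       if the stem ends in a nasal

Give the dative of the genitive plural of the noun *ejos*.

*ejos* — final sound /s/ (a sibilant) → -upu → *ejosupu*.
The final sound of the plural form *ejosupu* is /u/, which is a vowel, so the genitive suffix is -en, giving *ejosupuen*.
The final consonant of the genitive form *ejosupuen* is /n/, which is a nasal, so the dative suffix is -o, giving *ejosupueno*.

ejosupueno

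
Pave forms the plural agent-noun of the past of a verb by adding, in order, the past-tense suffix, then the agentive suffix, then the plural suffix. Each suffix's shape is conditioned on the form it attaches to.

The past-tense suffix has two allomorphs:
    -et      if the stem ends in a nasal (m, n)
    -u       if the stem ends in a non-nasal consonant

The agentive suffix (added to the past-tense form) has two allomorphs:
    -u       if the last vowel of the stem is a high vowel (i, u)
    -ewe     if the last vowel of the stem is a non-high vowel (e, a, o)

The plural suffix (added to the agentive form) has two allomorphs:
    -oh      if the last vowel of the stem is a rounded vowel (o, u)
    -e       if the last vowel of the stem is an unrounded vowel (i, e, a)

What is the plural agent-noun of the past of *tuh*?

tuhuuoh

Since the final consonant of *tuh* is /h/ (non-nasal), it takes -u, giving *tuhu*.
The past-tense form *tuhu* — last vowel /u/ (a high vowel) → -u → *tuhuu*.
Since the last vowel of the agentive form *tuhuu* is /u/ (a rounded vowel), it takes -oh, giving *tuhuuoh*.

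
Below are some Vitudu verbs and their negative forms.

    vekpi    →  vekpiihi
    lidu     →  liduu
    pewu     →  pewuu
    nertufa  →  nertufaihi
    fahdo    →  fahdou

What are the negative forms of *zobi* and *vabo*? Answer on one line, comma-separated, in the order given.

zobiihi, vabou

The suffix is conditioned by the last vowel: -u when the last vowel of the stem is a rounded vowel (*lidu*, *pewu*, *fahdo*); -ihi when the last vowel of the stem is an unrounded vowel (*vekpi*, *nertufa*).
Since the last vowel of *zobi* is /i/ (an unrounded vowel), it takes -ihi, giving *zobiihi*.
The last vowel of *vabo* is /o/, which is a rounded vowel, so the suffix is -u, giving *vabou*.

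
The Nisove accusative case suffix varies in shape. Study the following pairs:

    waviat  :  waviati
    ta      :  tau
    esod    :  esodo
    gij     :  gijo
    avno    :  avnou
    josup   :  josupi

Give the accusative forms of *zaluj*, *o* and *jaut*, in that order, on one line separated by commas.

zalujo, ou, jauti

Looking at the final sound of each stem: -i when the stem ends in a voiceless consonant (*waviat*, *josup*); -o when the stem ends in a voiced consonant (*esod*, *gij*); -u when the stem ends in a vowel (*ta*, *avno*).
Since the final sound of *zaluj* is /j/ (a voiced consonant), it takes -o, giving *zalujo*.
The final sound of *o* is /o/, which is a vowel, so the suffix is -u, giving *ou*.
*jaut*: final sound = /t/, a voiceless consonant → -i → *jauti*.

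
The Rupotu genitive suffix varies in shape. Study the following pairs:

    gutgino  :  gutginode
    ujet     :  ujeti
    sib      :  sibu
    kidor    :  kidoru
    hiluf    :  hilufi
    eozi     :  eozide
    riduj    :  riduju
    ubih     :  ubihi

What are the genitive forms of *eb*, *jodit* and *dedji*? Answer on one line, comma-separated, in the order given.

The pattern is voicing of the final sound: -i when the stem ends in a voiceless consonant (*ujet*, *hiluf*, *ubih*); -u when the stem ends in a voiced consonant (*sib*, *kidor*, *riduj*); -de when the stem ends in a vowel (*gutgino*, *eozi*).
Since the final sound of *eb* is /b/ (a voiced consonant), it takes -u, giving *ebu*.
The final sound of *jodit* is /t/, which is a voiceless consonant, so the suffix is -i, giving *joditi*.
*dedji* — final sound /i/ (a vowel) → -de → *dedjide*.

ebu, joditi, dedjide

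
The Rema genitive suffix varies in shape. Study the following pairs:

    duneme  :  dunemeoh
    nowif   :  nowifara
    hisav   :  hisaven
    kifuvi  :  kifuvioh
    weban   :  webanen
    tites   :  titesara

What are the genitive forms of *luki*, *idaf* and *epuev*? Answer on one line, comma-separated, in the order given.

lukioh, idafara, epueven

Looking at the final sound of each stem: -ara when the stem ends in a voiceless consonant (*nowif*, *tites*); -en when the stem ends in a voiced consonant (*hisav*, *weban*); -oh when the stem ends in a vowel (*duneme*, *kifuvi*).
*luki* — final sound /i/ (a vowel) → -oh → *lukioh*.
The final sound of *idaf* is /f/, which is a voiceless consonant, so the suffix is -ara, giving *idafara*.
*epuev*: final sound = /v/, a voiced consonant → -en → *epueven*.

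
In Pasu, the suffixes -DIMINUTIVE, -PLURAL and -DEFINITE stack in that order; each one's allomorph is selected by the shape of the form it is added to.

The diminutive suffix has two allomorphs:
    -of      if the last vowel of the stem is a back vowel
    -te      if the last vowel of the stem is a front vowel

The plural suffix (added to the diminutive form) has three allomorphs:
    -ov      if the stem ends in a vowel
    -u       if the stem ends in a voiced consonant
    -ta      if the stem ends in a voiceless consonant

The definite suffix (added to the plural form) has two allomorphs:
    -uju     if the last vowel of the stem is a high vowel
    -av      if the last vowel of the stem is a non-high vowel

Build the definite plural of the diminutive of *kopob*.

kopoboftaav

*kopob* — last vowel /o/ (a back vowel) → -of → *kopobof*.
Since the final sound of the diminutive form *kopobof* is /f/ (a voiceless consonant), it takes -ta, giving *kopobofta*.
The plural form *kopobofta* — last vowel /a/ (a non-high vowel) → -av → *kopoboftaav*.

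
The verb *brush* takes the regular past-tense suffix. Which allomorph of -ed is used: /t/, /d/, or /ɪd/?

The stem *brush* ends in a voiceless consonant other than /t/.
The -ed suffix is realized as /ɪd/ after /t, d/; as /t/ after other voiceless consonants; and as /d/ after other voiced sounds.
So -ed on *brush* is pronounced /t/.

/t/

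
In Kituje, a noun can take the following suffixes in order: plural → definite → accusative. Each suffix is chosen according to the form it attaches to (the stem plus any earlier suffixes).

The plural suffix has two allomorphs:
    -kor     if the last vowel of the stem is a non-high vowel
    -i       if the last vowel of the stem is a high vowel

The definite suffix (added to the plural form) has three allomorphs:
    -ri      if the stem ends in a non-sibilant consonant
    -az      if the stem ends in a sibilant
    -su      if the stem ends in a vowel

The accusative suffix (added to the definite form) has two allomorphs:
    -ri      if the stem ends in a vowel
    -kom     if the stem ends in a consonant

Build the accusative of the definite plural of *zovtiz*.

zovtizisuri

*zovtiz*: last vowel = /i/, a high vowel → -i → *zovtizi*.
The plural form *zovtizi* — final sound /i/ (a vowel) → -su → *zovtizisu*.
The final sound of the definite form *zovtizisu* is /u/, which is a vowel, so the accusative suffix is -ri, giving *zovtizisuri*.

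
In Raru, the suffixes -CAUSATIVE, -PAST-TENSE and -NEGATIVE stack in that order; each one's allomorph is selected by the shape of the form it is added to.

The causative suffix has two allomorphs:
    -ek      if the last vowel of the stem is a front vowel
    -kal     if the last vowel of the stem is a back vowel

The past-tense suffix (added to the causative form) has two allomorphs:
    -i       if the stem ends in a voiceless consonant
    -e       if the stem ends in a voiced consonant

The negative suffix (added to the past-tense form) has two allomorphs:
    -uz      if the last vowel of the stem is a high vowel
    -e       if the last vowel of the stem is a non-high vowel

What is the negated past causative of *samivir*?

Since the last vowel of *samivir* is /i/ (a front vowel), it takes -ek, giving *samivirek*.
The causative form *samivirek*: final consonant = /k/, voiceless → -i → *samivireki*.
The last vowel of the past-tense form *samivireki* is /i/, which is a high vowel, so the negative suffix is -uz, giving *samivirekiuz*.

samivirekiuz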